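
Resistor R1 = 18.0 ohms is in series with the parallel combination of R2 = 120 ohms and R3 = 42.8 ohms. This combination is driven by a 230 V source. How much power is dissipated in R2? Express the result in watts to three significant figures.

179 W

First combine the parallel branches into one equivalent R_p, then R1 + R_p is a series pair.
R_p = (120×42.8)/(120+42.8) = 31.55 Ω
R_total = 18.0 + 31.55 = 49.55 Ω
I = V / R_total = 230 / 49.55 = 4.642 A
Voltage across the parallel pair: V_p = I × R_p = 4.642 × 31.55 = 146.4 V
R2 is across V_p, so use P = V²/R for that branch.
P_R2 = (146.4)² / 120 = 178.7 W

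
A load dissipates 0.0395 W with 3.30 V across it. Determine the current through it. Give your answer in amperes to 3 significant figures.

0.0120 A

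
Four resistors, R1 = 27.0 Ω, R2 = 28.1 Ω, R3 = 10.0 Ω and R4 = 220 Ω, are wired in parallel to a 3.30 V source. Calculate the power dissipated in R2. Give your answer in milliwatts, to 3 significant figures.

Each parallel branch sees the full supply voltage, so P = V²/R applies directly to the target branch.
P_R2 = V² / R2 = (3.30)² / 28.1 Ω = 0.3875 W

388 mW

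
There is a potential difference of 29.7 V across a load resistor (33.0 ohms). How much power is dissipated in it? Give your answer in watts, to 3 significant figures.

26.7 W

Voltage and resistance are given, so P = V²/R is the one-step route.
P = (29.7 V)² / 33.0 Ω = 26.73 W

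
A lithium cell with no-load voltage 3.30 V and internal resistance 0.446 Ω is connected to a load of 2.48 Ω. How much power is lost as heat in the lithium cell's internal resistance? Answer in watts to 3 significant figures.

0.567 W

Internal loss is I²r, with I set by the total series resistance r+R.
I = ε / (r + R) = 3.30 / (0.446 + 2.48) = 1.128 A
P_int = I² r = (1.128)² × 0.446 = 0.5673 W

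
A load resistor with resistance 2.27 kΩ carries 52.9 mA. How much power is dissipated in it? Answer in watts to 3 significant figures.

6.35 W

Knowing I and R, the power is just I²R — no need to find V first.
P = (0.05290 A)² × 2270 Ω = 6.352 W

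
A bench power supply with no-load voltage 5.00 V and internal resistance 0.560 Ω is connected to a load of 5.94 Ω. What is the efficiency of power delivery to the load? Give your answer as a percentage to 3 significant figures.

91.4 %

η = P_load/(P_load+P_int) = I²R/(I²R+I²r) = R/(R+r) — the I² cancels for series elements.
η = R / (R + r) = 5.94 / (5.94 + 0.560) = 0.9138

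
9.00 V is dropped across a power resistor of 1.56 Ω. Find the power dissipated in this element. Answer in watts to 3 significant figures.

51.9 W

V and R are stated; P = V²/R avoids computing the current.
P = (9.00 V)² / 1.56 Ω = 51.92 W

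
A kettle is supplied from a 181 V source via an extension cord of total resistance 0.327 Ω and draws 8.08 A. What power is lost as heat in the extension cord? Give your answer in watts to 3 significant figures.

21.3 W

Line loss is just I²R for the cable — we know both I and R_line directly.
The extension cord carries the full 8.08 A.
P_line = I² R_line = (8.080)² × 0.327 = 21.35 W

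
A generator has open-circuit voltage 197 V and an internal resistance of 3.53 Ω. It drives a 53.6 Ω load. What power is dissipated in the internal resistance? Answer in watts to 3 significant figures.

42.0 W

Internal loss is I²r, with I set by the total series resistance r+R.
I = ε / (r + R) = 197 / (3.53 + 53.6) = 3.448 A
P_int = I² r = (3.448)² × 3.53 = 41.97 W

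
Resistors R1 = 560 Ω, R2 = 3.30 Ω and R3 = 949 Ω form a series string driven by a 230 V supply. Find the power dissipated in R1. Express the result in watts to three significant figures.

Series elements share the same current, so find I first, then use P = I²R.
R_total = 560 + 3.30 + 949 = 1512 Ω
I = V / R_total = 230 / 1512 = 0.1521 A
P_R1 = I² × R1 = (0.1521)² × 560 = 12.95 W

13.0 W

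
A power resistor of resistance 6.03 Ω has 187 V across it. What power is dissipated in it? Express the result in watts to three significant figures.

We know the drop across the element and its resistance — P = V²/R, one step.
P = (187 V)² / 6.03 Ω = 5799 W

5800 W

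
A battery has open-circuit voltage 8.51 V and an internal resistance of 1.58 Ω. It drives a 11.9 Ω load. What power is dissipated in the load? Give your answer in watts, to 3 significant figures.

The internal resistance and the load are in series, so the same I flows through both; get I from ε/(r+R), then I²R for the load.
I = ε / (r + R) = 8.51 / (1.58 + 11.9) = 0.6313 A
P_load = I² R = (0.6313)² × 11.9 = 4.743 W

4.74 W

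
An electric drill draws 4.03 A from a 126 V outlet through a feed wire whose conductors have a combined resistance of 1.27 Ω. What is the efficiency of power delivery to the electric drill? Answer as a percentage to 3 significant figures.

The feed wire carries the full 4.03 A.
P_line = I² R_line = (4.030)² × 1.27 = 20.63 W
P_source = V I = 126 × 4.030 = 507.8 W; P_load = 487.2 W
η = P_load / P_source = 487.2 / 507.8 = 0.9594

95.9 %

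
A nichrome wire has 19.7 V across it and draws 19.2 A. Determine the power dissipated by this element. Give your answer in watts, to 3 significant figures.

378 W

With V and I both given, power follows immediately from P = V I.
P = 19.7 V × 19.20 A = 378.2 W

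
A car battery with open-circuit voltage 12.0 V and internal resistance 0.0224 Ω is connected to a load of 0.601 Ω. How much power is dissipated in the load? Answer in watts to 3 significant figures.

The internal resistance and the load are in series, so the same I flows through both; get I from ε/(r+R), then I²R for the load.
I = ε / (r + R) = 12.0 / (0.0224 + 0.601) = 19.25 A
P_load = I² R = (19.25)² × 0.601 = 222.7 W

223 W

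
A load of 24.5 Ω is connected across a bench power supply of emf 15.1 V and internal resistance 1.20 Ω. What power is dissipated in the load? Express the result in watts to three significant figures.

With r and R in series, I = ε/(r+R); the load dissipates I²R.
I = ε / (r + R) = 15.1 / (1.20 + 24.5) = 0.5875 A
P_load = I² R = (0.5875)² × 24.5 = 8.458 W

8.46 W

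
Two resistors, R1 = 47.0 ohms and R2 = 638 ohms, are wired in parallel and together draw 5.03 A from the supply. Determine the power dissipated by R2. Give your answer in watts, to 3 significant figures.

76.0 W

The branches share the same voltage, but only the total current is given — find V from the equivalent resistance first.
1/R_eq = 1/47.0 + 1/638 ⇒ R_eq = 43.78 Ω
V = I_total × R_eq = 5.030 × 43.78 = 220.2 V
P_R2 = V² / R2 = (220.2)² / 638 = 75.99 W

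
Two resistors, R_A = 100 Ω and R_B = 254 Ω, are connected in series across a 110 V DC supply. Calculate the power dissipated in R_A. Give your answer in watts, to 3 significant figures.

Series elements share the same current, so find I first, then use P = I²R.
R_total = 100 + 254 = 354.0 Ω
I = V / R_total = 110 / 354.0 = 0.3107 A
P_R_A = I² × R_A = (0.3107)² × 100 = 9.656 W

9.66 W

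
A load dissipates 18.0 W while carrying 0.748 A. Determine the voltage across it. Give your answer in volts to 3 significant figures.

24.1 V

Inverting the appropriate power form: V = P / I.
V = 18.0 / 0.7480 = 24.06 V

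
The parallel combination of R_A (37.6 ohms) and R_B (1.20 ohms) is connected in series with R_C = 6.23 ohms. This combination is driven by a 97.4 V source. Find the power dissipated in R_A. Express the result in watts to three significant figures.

Reduce the parallel combination to a single R_p; the circuit then becomes R_p in series with the remaining resistor.
R_p = (37.6×1.20)/(37.6+1.20) = 1.163 Ω
R_total = R_p + 6.23 = 1.163 + 6.23 = 7.393 Ω
I = V / R_total = 97.4 / 7.393 = 13.17 A
Voltage across the parallel pair: V_p = I × R_p = 13.17 × 1.163 = 15.32 V
Use P = V²/R for R_A with V = V_p.
P_R_A = (15.32)² / 37.6 = 6.243 W

6.24 W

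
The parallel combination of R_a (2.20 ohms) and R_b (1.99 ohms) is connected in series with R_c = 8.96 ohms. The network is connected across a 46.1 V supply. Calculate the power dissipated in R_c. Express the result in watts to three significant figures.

Reduce the parallel combination to a single R_p; the circuit then becomes R_p in series with the remaining resistor.
R_p = (2.20×1.99)/(2.20+1.99) = 1.045 Ω
R_total = R_p + 8.96 = 1.045 + 8.96 = 10.00 Ω
I = V / R_total = 46.1 / 10.00 = 4.608 A
All the supply current flows through R_c; use P = I²R_c.
P_R_c = (4.608)² × 8.96 = 190.2 W

190 W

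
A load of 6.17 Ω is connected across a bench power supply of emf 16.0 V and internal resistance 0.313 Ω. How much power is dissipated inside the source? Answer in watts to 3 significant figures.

The internal resistance carries the same current as the load; P_int = I²r.
I = ε / (r + R) = 16.0 / (0.313 + 6.17) = 2.468 A
P_int = I² r = (2.468)² × 0.313 = 1.906 W

1.91 W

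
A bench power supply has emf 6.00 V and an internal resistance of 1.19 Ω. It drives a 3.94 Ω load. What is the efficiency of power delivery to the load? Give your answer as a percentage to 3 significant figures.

76.8 %

The source delivers εI, of which I²R reaches the load and I²r is lost; since I is common, η = R/(R+r).
η = R / (R + r) = 3.94 / (3.94 + 1.19) = 0.7680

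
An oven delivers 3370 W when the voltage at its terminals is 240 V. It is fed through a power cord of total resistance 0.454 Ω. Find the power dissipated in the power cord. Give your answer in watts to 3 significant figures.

Line loss is just I²R for the cable — we know both I and R_line directly.
I = P / V = 3370 / 240 = 14.04 A through the power cord.
P_line = I² R_line = (14.04)² × 0.454 = 89.51 W

89.5 W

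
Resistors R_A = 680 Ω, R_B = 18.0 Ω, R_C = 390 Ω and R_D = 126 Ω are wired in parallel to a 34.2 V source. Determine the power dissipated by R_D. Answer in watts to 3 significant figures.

9.28 W

Every branch has 34.2 V across it, so for R_D the power is simply V²/R.
P_R_D = V² / R_D = (34.2)² / 126 Ω = 9.283 W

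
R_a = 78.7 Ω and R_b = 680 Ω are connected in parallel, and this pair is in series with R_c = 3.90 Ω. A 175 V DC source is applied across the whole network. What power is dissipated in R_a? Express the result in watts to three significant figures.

Combine R_a and R_b into their parallel equivalent first, reducing the network to two series resistors.
R_p = (78.7×680)/(78.7+680) = 70.54 Ω
R_total = R_p + 3.90 = 70.54 + 3.90 = 74.44 Ω
I = V / R_total = 175 / 74.44 = 2.351 A
Voltage across the parallel pair: V_p = I × R_p = 2.351 × 70.54 = 165.8 V
Use P = V²/R for R_a with V = V_p.
P_R_a = (165.8)² / 78.7 = 349.4 W

349 W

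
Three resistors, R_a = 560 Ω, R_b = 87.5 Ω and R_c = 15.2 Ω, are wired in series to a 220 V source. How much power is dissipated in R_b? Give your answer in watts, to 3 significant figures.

Every series element carries the same I. Get I from the total resistance, then P = I² × R_b.
R_total = 560 + 87.5 + 15.2 = 662.7 Ω
I = V / R_total = 220 / 662.7 = 0.3320 A
P_R_b = I² × R_b = (0.3320)² × 87.5 = 9.643 W

9.64 W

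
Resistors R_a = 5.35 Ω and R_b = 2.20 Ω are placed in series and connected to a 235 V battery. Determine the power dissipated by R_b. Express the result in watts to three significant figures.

Series elements share the same current, so find I first, then use P = I²R.
R_total = 5.35 + 2.20 = 7.550 Ω
I = V / R_total = 235 / 7.550 = 31.13 A
P_R_b = I² × R_b = (31.13)² × 2.20 = 2131 W

2130 W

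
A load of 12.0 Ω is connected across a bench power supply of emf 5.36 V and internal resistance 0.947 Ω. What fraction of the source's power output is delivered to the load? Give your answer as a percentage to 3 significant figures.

η = P_load/(P_load+P_int) = I²R/(I²R+I²r) = R/(R+r) — the I² cancels for series elements.
η = R / (R + r) = 12.0 / (12.0 + 0.947) = 0.9269

92.7 %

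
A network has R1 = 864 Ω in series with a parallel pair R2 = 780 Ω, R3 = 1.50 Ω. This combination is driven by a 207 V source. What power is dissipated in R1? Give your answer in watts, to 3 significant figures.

49.4 W

Collapse R2‖R3 to a single equivalent, reducing the network to two series elements.
R_p = (780×1.50)/(780+1.50) = 1.497 Ω
R_total = 864 + 1.497 = 865.5 Ω
I = V / R_total = 207 / 865.5 = 0.2392 A
R1 carries the full series current, so P = I²R.
P_R1 = (0.2392)² × 864 = 49.42 W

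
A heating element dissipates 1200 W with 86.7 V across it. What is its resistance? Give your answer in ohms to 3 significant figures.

Inverting the appropriate power form: R = V² / P.
R = (86.7)² / 1200 = 6.264 Ω

6.26 Ω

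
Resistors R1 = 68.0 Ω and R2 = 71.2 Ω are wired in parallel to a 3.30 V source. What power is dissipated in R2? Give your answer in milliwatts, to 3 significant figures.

The supply voltage appears across each parallel branch — just use P = V²/R2.
P_R2 = V² / R2 = (3.30)² / 71.2 Ω = 0.1529 W

153 mW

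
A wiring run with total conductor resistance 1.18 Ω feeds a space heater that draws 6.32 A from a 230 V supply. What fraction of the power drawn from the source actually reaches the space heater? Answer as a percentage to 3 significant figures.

The wiring run carries the full 6.32 A.
P_line = I² R_line = (6.320)² × 1.18 = 47.13 W
P_source = V I = 230 × 6.320 = 1454 W; P_load = 1406 W
η = P_load / P_source = 1406 / 1454 = 0.9676

96.8 %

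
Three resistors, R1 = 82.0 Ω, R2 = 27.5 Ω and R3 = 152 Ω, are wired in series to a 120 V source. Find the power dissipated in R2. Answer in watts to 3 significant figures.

5.79 W

In a series string the same current flows through every resistor — find that current, then P = I²R for the one we want.
R_total = 82.0 + 27.5 + 152 = 261.5 Ω
I = V / R_total = 120 / 261.5 = 0.4589 A
P_R2 = I² × R2 = (0.4589)² × 27.5 = 5.791 W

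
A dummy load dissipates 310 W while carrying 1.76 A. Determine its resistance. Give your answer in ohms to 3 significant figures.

100 Ω

Rearranging the power relation for the two known quantities gives R = P / I².
R = 310 / (1.760)² = 100.1 Ω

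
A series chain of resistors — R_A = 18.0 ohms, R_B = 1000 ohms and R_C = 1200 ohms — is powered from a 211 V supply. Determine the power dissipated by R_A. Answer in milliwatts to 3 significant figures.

163 mW

Since the resistors are in series they all carry the loop current I = V/R_total; the power in any one is I²R.
R_total = 18.0 + 1000 + 1200 = 2218 Ω
I = V / R_total = 211 / 2218 = 0.09513 A
P_R_A = I² × R_A = (0.09513)² × 18.0 = 0.1629 W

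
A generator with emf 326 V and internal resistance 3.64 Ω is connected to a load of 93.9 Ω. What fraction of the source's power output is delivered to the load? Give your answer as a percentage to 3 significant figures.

Both r and R carry the same current, so the power split is just the resistance split: η = R/(R+r).
η = R / (R + r) = 93.9 / (93.9 + 3.64) = 0.9627

96.3 %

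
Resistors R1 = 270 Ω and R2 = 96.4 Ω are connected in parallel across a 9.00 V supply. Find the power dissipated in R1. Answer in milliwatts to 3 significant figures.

Every branch has 9.00 V across it, so for R1 the power is simply V²/R.
P_R1 = V² / R1 = (9.00)² / 270 Ω = 0.3000 W

300 mW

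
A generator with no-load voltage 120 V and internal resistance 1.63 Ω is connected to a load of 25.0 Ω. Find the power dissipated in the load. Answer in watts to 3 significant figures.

508 W

Find the circuit current first, then P = I²R for the load (series elements share I).
I = ε / (r + R) = 120 / (1.63 + 25.0) = 4.506 A
P_load = I² R = (4.506)² × 25.0 = 507.6 W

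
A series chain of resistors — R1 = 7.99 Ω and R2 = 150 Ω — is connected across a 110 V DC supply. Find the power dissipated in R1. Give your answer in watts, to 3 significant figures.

The current is common to all series resistors; compute it, then apply P = I²R for the target.
R_total = 7.99 + 150 = 158.0 Ω
I = V / R_total = 110 / 158.0 = 0.6962 A
P_R1 = I² × R1 = (0.6962)² × 7.99 = 3.873 W

3.87 W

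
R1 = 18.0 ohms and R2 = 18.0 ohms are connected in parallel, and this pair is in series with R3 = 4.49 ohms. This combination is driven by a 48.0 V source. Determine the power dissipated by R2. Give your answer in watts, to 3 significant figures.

57.0 W

Combine R1 and R2 into their parallel equivalent first, reducing the network to two series resistors.
R_p = (18.0×18.0)/(18.0+18.0) = 9.000 Ω
R_total = R_p + 4.49 = 9.000 + 4.49 = 13.49 Ω
I = V / R_total = 48.0 / 13.49 = 3.558 A
Voltage across the parallel pair: V_p = I × R_p = 3.558 × 9.000 = 32.02 V
R2 sits across V_p; its power is V_p²/R.
P_R2 = (32.02)² / 18.0 = 56.97 W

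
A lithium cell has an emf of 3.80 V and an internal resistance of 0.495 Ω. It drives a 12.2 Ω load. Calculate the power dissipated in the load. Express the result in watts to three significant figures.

Load and internal resistance form a series loop — compute the loop current, then the load power via I²R.
I = ε / (r + R) = 3.80 / (0.495 + 12.2) = 0.2993 A
P_load = I² R = (0.2993)² × 12.2 = 1.093 W

1.09 W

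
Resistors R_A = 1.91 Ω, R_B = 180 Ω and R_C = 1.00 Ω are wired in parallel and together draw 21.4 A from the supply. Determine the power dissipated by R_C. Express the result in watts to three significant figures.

The branches share the same voltage, but only the total current is given — find V from the equivalent resistance first.
1/R_eq = 1/1.91 + 1/180 + 1/1.00 ⇒ R_eq = 0.6540 Ω
V = I_total × R_eq = 21.40 × 0.6540 = 14.00 V
P_R_C = V² / R_C = (14.00)² / 1.00 = 195.9 W

196 W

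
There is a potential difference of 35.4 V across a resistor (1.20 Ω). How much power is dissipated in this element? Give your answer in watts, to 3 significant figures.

1040 W

Voltage and resistance are given, so P = V²/R is the one-step route.
P = (35.4 V)² / 1.20 Ω = 1044 W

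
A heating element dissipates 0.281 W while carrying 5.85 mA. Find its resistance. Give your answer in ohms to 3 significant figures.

8210 Ω

The two known quantities fix the third via R = P / I².
R = 0.281 / (0.005850)² = 8211 Ω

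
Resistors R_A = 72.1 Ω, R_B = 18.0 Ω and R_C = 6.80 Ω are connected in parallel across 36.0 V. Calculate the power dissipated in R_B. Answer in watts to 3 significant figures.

72.0 W

Each parallel branch sees the full supply voltage, so P = V²/R applies directly to the target branch.
P_R_B = V² / R_B = (36.0)² / 18.0 Ω = 72.00 W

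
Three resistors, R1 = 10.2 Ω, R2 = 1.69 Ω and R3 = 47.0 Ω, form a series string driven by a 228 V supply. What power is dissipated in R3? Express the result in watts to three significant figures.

The current is common to all series resistors; compute it, then apply P = I²R for the target.
R_total = 10.2 + 1.69 + 47.0 = 58.89 Ω
I = V / R_total = 228 / 58.89 = 3.872 A
P_R3 = I² × R3 = (3.872)² × 47.0 = 704.5 W

705 W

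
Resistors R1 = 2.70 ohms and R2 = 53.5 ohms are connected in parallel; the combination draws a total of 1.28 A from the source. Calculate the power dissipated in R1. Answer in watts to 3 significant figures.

Only the total current is stated, so first find the parallel equivalent to get the voltage across the combination.
1/R_eq = 1/2.70 + 1/53.5 ⇒ R_eq = 2.570 Ω
V = I_total × R_eq = 1.280 × 2.570 = 3.290 V
P_R1 = V² / R1 = (3.290)² / 2.70 = 4.009 W

4.01 W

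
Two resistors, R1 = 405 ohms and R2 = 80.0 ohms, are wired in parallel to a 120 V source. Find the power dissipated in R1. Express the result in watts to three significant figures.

Every branch has 120 V across it, so for R1 the power is simply V²/R.
P_R1 = V² / R1 = (120)² / 405 Ω = 35.56 W

35.6 W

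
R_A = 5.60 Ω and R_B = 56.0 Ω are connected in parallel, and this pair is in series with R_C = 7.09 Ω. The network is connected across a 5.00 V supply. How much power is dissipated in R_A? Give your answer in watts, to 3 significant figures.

Combine R_A and R_B into their parallel equivalent first, reducing the network to two series resistors.
R_p = (5.60×56.0)/(5.60+56.0) = 5.091 Ω
R_total = R_p + 7.09 = 5.091 + 7.09 = 12.18 Ω
I = V / R_total = 5.00 / 12.18 = 0.4105 A
Voltage across the parallel pair: V_p = I × R_p = 0.4105 × 5.091 = 2.090 V
R_A has V_p across it, so P = V_p²/R_A.
P_R_A = (2.090)² / 5.60 = 0.7798 W

0.780 W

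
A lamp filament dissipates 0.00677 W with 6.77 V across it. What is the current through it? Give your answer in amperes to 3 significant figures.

Inverting the appropriate power form: I = P / V.
I = 0.00677 / 6.77 = 0.001000 A

0.00100 A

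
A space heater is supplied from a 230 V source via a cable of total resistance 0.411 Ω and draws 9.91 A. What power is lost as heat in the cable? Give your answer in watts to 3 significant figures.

The cable and load are in series, so the same current flows in both; the loss is I²R_line.
The cable carries the full 9.91 A.
P_line = I² R_line = (9.910)² × 0.411 = 40.36 W

40.4 W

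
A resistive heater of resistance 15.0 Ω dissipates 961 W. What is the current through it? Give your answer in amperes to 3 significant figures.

8.00 A

Rearranging the power relation for the two known quantities gives I = √(P / R).
I = √(961 / 15.0) = 8.004 A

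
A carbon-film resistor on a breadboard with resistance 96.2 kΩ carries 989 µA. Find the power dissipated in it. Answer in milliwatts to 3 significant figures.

Knowing I and R, the power is just I²R — no need to find V first.
P = (0.0009890 A)² × 96200 Ω = 0.09410 W

94.1 mW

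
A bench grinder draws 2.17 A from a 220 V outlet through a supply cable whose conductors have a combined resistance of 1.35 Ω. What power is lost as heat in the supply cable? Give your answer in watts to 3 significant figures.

6.36 W

The supply cable is a series resistance carrying the load current; its dissipation is I²R_line.
The supply cable carries the full 2.17 A.
P_line = I² R_line = (2.170)² × 1.35 = 6.357 W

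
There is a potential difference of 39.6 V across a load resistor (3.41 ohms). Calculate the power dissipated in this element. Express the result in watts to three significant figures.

460 W

V and R are stated; P = V²/R avoids computing the current.
P = (39.6 V)² / 3.41 Ω = 459.9 W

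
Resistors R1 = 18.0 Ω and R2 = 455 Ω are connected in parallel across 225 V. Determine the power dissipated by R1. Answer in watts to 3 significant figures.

Parallel branches share the same voltage; P = V²/R gives the branch power in one step.
P_R1 = V² / R1 = (225)² / 18.0 Ω = 2812 W

2810 W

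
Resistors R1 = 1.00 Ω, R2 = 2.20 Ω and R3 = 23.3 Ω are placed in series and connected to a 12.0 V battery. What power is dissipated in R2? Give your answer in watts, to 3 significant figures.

0.451 W

Every series element carries the same I. Get I from the total resistance, then P = I² × R2.
R_total = 1.00 + 2.20 + 23.3 = 26.50 Ω
I = V / R_total = 12.0 / 26.50 = 0.4528 A
P_R2 = I² × R2 = (0.4528)² × 2.20 = 0.4511 W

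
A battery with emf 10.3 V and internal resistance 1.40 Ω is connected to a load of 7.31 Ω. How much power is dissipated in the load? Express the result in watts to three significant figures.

10.2 W

Find the circuit current first, then P = I²R for the load (series elements share I).
I = ε / (r + R) = 10.3 / (1.40 + 7.31) = 1.183 A
P_load = I² R = (1.183)² × 7.31 = 10.22 W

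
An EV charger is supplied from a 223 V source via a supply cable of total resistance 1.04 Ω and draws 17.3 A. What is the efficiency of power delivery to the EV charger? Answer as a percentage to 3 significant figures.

91.9 %

The supply cable carries the full 17.3 A.
P_line = I² R_line = (17.30)² × 1.04 = 311.3 W
P_source = V I = 223 × 17.30 = 3858 W; P_load = 3547 W
η = P_load / P_source = 3547 / 3858 = 0.9193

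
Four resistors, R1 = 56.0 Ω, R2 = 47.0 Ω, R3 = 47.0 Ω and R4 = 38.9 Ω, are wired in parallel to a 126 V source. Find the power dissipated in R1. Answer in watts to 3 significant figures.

Parallel branches share the same voltage; P = V²/R gives the branch power in one step.
P_R1 = V² / R1 = (126)² / 56.0 Ω = 283.5 W

284 W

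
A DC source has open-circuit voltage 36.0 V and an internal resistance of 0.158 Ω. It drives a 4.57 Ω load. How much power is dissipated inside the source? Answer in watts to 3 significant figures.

Internal loss is I²r, with I set by the total series resistance r+R.
I = ε / (r + R) = 36.0 / (0.158 + 4.57) = 7.614 A
P_int = I² r = (7.614)² × 0.158 = 9.160 W

9.16 W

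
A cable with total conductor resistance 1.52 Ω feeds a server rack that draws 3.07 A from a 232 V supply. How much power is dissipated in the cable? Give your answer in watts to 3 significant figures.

14.3 W

Only the current and the line resistance are needed for the I²R loss.
The cable carries the full 3.07 A.
P_line = I² R_line = (3.070)² × 1.52 = 14.33 W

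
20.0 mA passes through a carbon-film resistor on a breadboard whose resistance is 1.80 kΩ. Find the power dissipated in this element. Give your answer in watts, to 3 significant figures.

0.720 W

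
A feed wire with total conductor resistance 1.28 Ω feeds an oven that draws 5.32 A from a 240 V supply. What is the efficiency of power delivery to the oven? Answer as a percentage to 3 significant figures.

97.2 %

The feed wire carries the full 5.32 A.
P_line = I² R_line = (5.320)² × 1.28 = 36.23 W
P_source = V I = 240 × 5.320 = 1277 W; P_load = 1241 W
η = P_load / P_source = 1241 / 1277 = 0.9716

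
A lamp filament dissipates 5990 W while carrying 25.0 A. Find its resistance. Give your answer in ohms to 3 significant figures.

Inverting the appropriate power form: R = P / I².
R = 5990 / (25.00)² = 9.584 Ω

9.58 Ω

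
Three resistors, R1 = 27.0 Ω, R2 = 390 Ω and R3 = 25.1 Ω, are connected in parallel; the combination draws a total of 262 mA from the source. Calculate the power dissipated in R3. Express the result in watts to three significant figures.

0.433 W

Parallel branches share V, not I — compute V via R_eq, then use V²/R for the target branch.
1/R_eq = 1/27.0 + 1/390 + 1/25.1 ⇒ R_eq = 12.59 Ω
V = I_total × R_eq = 0.2620 × 12.59 = 3.298 V
P_R3 = V² / R3 = (3.298)² / 25.1 = 0.4333 W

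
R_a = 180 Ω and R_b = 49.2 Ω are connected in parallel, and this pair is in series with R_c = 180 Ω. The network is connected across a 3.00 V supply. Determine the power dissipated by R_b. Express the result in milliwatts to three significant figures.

Combine R_a and R_b into their parallel equivalent first, reducing the network to two series resistors.
R_p = (180×49.2)/(180+49.2) = 38.64 Ω
R_total = R_p + 180 = 38.64 + 180 = 218.6 Ω
I = V / R_total = 3.00 / 218.6 = 0.01372 A
Voltage across the parallel pair: V_p = I × R_p = 0.01372 × 38.64 = 0.5302 V
R_b has V_p across it, so P = V_p²/R_b.
P_R_b = (0.5302)² / 49.2 = 0.005713 W

5.71 mW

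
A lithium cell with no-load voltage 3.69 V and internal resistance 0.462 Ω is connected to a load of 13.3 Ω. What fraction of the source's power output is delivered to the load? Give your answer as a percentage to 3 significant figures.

Efficiency is P_load / P_total. With a series r and R sharing the same I, P = I²R for each, so η = R/(R+r).
η = R / (R + r) = 13.3 / (13.3 + 0.462) = 0.9664

96.6 %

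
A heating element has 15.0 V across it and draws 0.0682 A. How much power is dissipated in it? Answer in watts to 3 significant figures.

With V and I both given, power follows immediately from P = V I.
P = 15.0 V × 0.06820 A = 1.023 W

1.02 W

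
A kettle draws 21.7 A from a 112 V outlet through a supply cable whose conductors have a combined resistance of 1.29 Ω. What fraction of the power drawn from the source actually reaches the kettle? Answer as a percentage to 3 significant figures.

The supply cable carries the full 21.7 A.
P_line = I² R_line = (21.70)² × 1.29 = 607.4 W
P_source = V I = 112 × 21.70 = 2430 W; P_load = 1823 W
η = P_load / P_source = 1823 / 2430 = 0.7501

75.0 %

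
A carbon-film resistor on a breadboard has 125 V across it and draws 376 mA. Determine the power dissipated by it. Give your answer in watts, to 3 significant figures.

47.0 W

V and I are known directly — P = V I, no intermediate step needed.
P = 125 V × 0.3760 A = 47.00 W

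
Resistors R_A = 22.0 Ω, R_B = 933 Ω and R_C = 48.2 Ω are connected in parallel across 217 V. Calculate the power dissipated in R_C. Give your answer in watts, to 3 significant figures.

977 W

Each parallel branch sees the full supply voltage, so P = V²/R applies directly to the target branch.
P_R_C = V² / R_C = (217)² / 48.2 Ω = 977.0 W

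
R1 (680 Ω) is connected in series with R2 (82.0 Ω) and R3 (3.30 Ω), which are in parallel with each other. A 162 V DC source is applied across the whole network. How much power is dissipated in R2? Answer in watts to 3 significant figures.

Replace R2 and R3 with their parallel equivalent so the circuit becomes R1 in series with R_p.
R_p = (82.0×3.30)/(82.0+3.30) = 3.172 Ω
R_total = 680 + 3.172 = 683.2 Ω
I = V / R_total = 162 / 683.2 = 0.2371 A
Voltage across the parallel pair: V_p = I × R_p = 0.2371 × 3.172 = 0.7523 V
With V_p across R2, its power is V_p²/R2.
P_R2 = (0.7523)² / 82.0 = 0.006901 W

0.00690 W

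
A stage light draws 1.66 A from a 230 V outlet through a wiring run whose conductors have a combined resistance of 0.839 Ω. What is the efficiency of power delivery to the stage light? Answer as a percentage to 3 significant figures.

The wiring run carries the full 1.66 A.
P_line = I² R_line = (1.660)² × 0.839 = 2.312 W
P_source = V I = 230 × 1.660 = 381.8 W; P_load = 379.5 W
η = P_load / P_source = 379.5 / 381.8 = 0.9939

99.4 %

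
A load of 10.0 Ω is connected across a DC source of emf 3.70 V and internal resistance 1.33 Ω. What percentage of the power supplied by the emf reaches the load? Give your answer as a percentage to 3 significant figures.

88.3 %

η = P_load/(P_load+P_int) = I²R/(I²R+I²r) = R/(R+r) — the I² cancels for series elements.
η = R / (R + r) = 10.0 / (10.0 + 1.33) = 0.8826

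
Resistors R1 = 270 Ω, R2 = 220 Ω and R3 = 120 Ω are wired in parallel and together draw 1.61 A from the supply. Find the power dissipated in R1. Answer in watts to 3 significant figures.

34.9 W

The branches share the same voltage, but only the total current is given — find V from the equivalent resistance first.
1/R_eq = 1/270 + 1/220 + 1/120 ⇒ R_eq = 60.30 Ω
V = I_total × R_eq = 1.610 × 60.30 = 97.09 V
P_R1 = V² / R1 = (97.09)² / 270 = 34.91 W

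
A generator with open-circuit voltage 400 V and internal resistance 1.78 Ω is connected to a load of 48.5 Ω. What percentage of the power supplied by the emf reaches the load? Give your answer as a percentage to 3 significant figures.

The source delivers εI, of which I²R reaches the load and I²r is lost; since I is common, η = R/(R+r).
η = R / (R + r) = 48.5 / (48.5 + 1.78) = 0.9646

96.5 %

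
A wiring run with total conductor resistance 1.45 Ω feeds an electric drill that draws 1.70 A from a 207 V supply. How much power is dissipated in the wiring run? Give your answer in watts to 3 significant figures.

The wiring run and load are in series, so the same current flows in both; the loss is I²R_line.
The wiring run carries the full 1.70 A.
P_line = I² R_line = (1.700)² × 1.45 = 4.190 W

4.19 W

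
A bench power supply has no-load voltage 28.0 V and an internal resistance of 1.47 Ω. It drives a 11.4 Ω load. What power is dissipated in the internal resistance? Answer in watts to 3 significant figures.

6.96 W

The source's internal resistance is just another series element carrying I; its dissipation is I²r.
I = ε / (r + R) = 28.0 / (1.47 + 11.4) = 2.176 A
P_int = I² r = (2.176)² × 1.47 = 6.958 W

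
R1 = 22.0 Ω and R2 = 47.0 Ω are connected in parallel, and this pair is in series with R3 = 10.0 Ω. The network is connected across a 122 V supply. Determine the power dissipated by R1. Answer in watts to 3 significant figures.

243 W

Combine R1 and R2 into their parallel equivalent first, reducing the network to two series resistors.
R_p = (22.0×47.0)/(22.0+47.0) = 14.99 Ω
R_total = R_p + 10.0 = 14.99 + 10.0 = 24.99 Ω
I = V / R_total = 122 / 24.99 = 4.883 A
Voltage across the parallel pair: V_p = I × R_p = 4.883 × 14.99 = 73.17 V
R1 sits across V_p; its power is V_p²/R.
P_R1 = (73.17)² / 22.0 = 243.4 W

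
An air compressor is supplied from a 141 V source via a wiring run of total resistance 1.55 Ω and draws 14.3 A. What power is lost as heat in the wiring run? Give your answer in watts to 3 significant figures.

317 W

The wiring run and load are in series, so the same current flows in both; the loss is I²R_line.
The wiring run carries the full 14.3 A.
P_line = I² R_line = (14.30)² × 1.55 = 317.0 W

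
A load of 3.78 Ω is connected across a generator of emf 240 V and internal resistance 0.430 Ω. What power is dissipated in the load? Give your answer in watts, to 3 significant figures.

12300 W

With r and R in series, I = ε/(r+R); the load dissipates I²R.
I = ε / (r + R) = 240 / (0.430 + 3.78) = 57.01 A
P_load = I² R = (57.01)² × 3.78 = 12280 W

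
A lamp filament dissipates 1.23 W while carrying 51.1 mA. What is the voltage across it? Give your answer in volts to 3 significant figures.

Rearranging the power relation for the two known quantities gives V = P / I.
V = 1.23 / 0.05110 = 24.07 V

24.1 V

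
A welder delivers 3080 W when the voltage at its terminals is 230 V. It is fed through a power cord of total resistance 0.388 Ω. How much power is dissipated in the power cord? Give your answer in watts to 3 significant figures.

69.6 W

The power cord and load are in series, so the same current flows in both; the loss is I²R_line.
I = P / V = 3080 / 230 = 13.39 A through the power cord.
P_line = I² R_line = (13.39)² × 0.388 = 69.58 W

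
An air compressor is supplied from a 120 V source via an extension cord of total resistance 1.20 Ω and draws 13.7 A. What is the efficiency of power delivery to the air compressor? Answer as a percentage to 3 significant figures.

The extension cord carries the full 13.7 A.
P_line = I² R_line = (13.70)² × 1.20 = 225.2 W
P_source = V I = 120 × 13.70 = 1644 W; P_load = 1419 W
η = P_load / P_source = 1419 / 1644 = 0.8630

86.3 %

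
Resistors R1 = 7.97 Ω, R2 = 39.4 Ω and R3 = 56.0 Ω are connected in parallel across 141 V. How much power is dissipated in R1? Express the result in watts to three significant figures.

2490 W

Parallel branches share the same voltage; P = V²/R gives the branch power in one step.
P_R1 = V² / R1 = (141)² / 7.97 Ω = 2494 W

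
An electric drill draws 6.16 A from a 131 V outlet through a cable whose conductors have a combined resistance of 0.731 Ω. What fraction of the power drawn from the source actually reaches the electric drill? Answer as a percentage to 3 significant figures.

The cable carries the full 6.16 A.
P_line = I² R_line = (6.160)² × 0.731 = 27.74 W
P_source = V I = 131 × 6.160 = 807.0 W; P_load = 779.2 W
η = P_load / P_source = 779.2 / 807.0 = 0.9656

96.6 %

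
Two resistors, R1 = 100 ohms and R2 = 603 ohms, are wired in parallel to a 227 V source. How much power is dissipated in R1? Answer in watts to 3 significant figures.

515 W

Each parallel branch sees the full supply voltage, so P = V²/R applies directly to the target branch.
P_R1 = V² / R1 = (227)² / 100 Ω = 515.3 W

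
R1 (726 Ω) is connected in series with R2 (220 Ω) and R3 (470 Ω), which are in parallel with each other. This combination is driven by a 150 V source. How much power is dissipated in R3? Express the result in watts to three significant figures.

1.40 W

Replace R2 and R3 with their parallel equivalent so the circuit becomes R1 in series with R_p.
R_p = (220×470)/(220+470) = 149.9 Ω
R_total = 726 + 149.9 = 875.9 Ω
I = V / R_total = 150 / 875.9 = 0.1713 A
Voltage across the parallel pair: V_p = I × R_p = 0.1713 × 149.9 = 25.66 V
With V_p across R3, its power is V_p²/R3.
P_R3 = (25.66)² / 470 = 1.401 W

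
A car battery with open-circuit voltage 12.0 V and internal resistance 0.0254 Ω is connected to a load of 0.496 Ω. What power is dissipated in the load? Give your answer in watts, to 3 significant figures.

With r and R in series, I = ε/(r+R); the load dissipates I²R.
I = ε / (r + R) = 12.0 / (0.0254 + 0.496) = 23.01 A
P_load = I² R = (23.01)² × 0.496 = 262.7 W

263 W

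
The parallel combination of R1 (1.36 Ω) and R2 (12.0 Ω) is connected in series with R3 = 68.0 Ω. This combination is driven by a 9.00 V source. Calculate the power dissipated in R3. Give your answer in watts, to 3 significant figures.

1.15 W

Reduce the parallel combination to a single R_p; the circuit then becomes R_p in series with the remaining resistor.
R_p = (1.36×12.0)/(1.36+12.0) = 1.222 Ω
R_total = R_p + 68.0 = 1.222 + 68.0 = 69.22 Ω
I = V / R_total = 9.00 / 69.22 = 0.1300 A
All the supply current flows through R3; use P = I²R3.
P_R3 = (0.1300)² × 68.0 = 1.150 W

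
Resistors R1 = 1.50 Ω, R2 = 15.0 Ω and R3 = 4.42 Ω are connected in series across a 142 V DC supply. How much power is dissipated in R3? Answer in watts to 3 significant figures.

Series elements share the same current, so find I first, then use P = I²R.
R_total = 1.50 + 15.0 + 4.42 = 20.92 Ω
I = V / R_total = 142 / 20.92 = 6.788 A
P_R3 = I² × R3 = (6.788)² × 4.42 = 203.6 W

204 W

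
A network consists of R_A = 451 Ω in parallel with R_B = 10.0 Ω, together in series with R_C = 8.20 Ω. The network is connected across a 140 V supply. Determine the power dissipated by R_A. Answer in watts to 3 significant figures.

Collapse the R_A‖R_B pair into one equivalent R_p; then R_p and R_C form a series string.
R_p = (451×10.0)/(451+10.0) = 9.783 Ω
R_total = R_p + 8.20 = 9.783 + 8.20 = 17.98 Ω
I = V / R_total = 140 / 17.98 = 7.785 A
Voltage across the parallel pair: V_p = I × R_p = 7.785 × 9.783 = 76.16 V
R_A has V_p across it, so P = V_p²/R_A.
P_R_A = (76.16)² / 451 = 12.86 W

12.9 W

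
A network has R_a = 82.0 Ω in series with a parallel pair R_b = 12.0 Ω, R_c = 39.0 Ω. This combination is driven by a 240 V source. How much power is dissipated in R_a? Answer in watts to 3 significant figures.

568 W

Reduce the parallel pair to R_p first; the network is then a simple series string.
R_p = (12.0×39.0)/(12.0+39.0) = 9.176 Ω
R_total = 82.0 + 9.176 = 91.18 Ω
I = V / R_total = 240 / 91.18 = 2.632 A
R_a is in the main series path, so its power is I²R_a.
P_R_a = (2.632)² × 82.0 = 568.2 W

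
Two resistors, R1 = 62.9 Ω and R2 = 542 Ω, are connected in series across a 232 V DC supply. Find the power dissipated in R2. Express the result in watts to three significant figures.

Series elements share the same current, so find I first, then use P = I²R.
R_total = 62.9 + 542 = 604.9 Ω
I = V / R_total = 232 / 604.9 = 0.3835 A
P_R2 = I² × R2 = (0.3835)² × 542 = 79.73 W

79.7 W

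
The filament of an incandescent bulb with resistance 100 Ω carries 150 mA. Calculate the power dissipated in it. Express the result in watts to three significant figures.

2.25 W

With I and R stated, P = I²R applies in one step.
P = (0.1500 A)² × 100 Ω = 2.250 W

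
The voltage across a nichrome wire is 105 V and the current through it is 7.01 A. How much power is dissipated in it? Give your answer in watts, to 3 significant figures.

V and I are known directly — P = V I, no intermediate step needed.
P = 105 V × 7.010 A = 736.0 W

736 W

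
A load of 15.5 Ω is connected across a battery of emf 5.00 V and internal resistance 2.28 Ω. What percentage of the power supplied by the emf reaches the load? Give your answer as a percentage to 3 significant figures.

87.2 %

The source delivers εI, of which I²R reaches the load and I²r is lost; since I is common, η = R/(R+r).
η = R / (R + r) = 15.5 / (15.5 + 2.28) = 0.8718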